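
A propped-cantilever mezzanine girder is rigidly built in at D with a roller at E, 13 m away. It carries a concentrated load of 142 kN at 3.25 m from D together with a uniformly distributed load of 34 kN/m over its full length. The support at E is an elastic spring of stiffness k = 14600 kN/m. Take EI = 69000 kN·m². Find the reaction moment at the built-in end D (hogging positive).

M_D = 1036 kN·m

Take the reaction at E as the redundant and release it; the primary structure is a cantilever fixed at D.
Free-end deflection of the primary structure under the applied loading (downward +):
  point load 142 at a = 3.25: Pa²(3L − a)/(6EI) = 8937/EI
  UDL 34: wL⁴/(8EI) = 121384/EI
  δ_0 = 130321/EI
Flexibility coefficient — unit upward force at E: δ_{EE} = L³/(3EI) = 732.3/EI.
With EI = 69000 kN·m²: δ_0 = 1.8887 m and δ_{EE} = 0.010614 m/kN.
Compatibility — the spring shortens by R_E/k under the reaction it provides: δ_0 − R_E·δ_{EE} = R_E/k. With 1/k = 0.000068 m/kN, R_E = δ_0 / (δ_{EE} + 1/k) = 1.8887 / (0.010614 + 0.000068) = 176.8 kN.
Moment equilibrium about D: M_D = Σ(load moments about D) − R_E·L = 3334 − 176.8×13 = 1036 kN·m.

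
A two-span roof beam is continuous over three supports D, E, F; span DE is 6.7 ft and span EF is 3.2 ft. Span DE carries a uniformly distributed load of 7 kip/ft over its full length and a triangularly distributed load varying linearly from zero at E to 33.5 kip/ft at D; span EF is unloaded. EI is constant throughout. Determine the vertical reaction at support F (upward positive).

Insert a hinge at E; M_E is the redundant, and each span becomes simply supported.
Discontinuity in slope at E on the released structure — sum the simple-span end rotations:
  span DE: UDL 7: wL³/(24EI) = 87.72/EI
  span DE: triangular load, peak 33.5: 7w₀L³/(360EI) = 195.9/EI
  relative rotation θ_0 = (283.6 + 0)/EI = 283.6/EI
A unit hogging moment at E produces rotation L₁/(3EI) + L₂/(3EI) = 3.3/EI.
Compatibility: M_E·(L₁+L₂)/(3EI) = θ_0, giving M_E = 85.95 kip·ft (hogging).
Span EF, ΣM about F: R_E^{EF}·3.2 = 0 + 85.95, so R_E^{EF} = 26.86 kip and R_F = 0 − 26.86 = -26.86 kip.

R_F = -26.86 kip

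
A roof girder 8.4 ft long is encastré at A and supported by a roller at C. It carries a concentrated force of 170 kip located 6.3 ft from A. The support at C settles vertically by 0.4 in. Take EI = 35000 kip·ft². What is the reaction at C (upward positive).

Release the roller at C. Primary structure: cantilever fixed at A.
Free-end deflection of the primary structure under the applied loading (downward +):
  point load 170 at a = 6.3: Pa²(3L − a)/(6EI) = 21254/EI
Flexibility coefficient — unit upward force at C: δ_{CC} = L³/(3EI) = 197.6/EI.
With EI = 35000 kip·ft²: δ_0 = 0.60726 ft and δ_{CC} = 0.005645 ft/kip.
Compatibility — the beam at C must follow the support down by 0.03333 ft: δ_0 − R_C·δ_{CC} = 0.03333, so R_C = (0.60726 − 0.03333)/0.005645 = 101.7 kip.

R_C = 101.7 kip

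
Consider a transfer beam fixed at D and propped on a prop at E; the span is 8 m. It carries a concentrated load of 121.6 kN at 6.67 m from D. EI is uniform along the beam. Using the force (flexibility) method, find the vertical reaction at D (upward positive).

Release the roller at E. Primary structure: cantilever fixed at D.
Downward deflection at the released point E due to the loads:
  point load 121.6 at a = 6.67: Pa²(3L − a)/(6EI) = 15625/EI
Tip deflection under a unit load at E: L³/(3EI) = 170.7/EI.
The prop prevents deflection at E: R_E = δ_0/δ_{EE} = 15625/170.7 = 91.56 kN.
Vertical equilibrium: R_D = ΣP − R_E = 121.6 − 91.56 = 30.04 kN.

R_D = 30.04 kN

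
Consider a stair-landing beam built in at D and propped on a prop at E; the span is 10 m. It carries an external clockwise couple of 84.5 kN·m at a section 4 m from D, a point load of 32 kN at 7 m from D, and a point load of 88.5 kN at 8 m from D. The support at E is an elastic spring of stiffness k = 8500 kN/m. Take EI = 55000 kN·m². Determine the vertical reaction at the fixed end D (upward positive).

Take the reaction at E as the redundant and release it; the primary structure is a cantilever fixed at D.
Free-end deflection of the primary structure under the applied loading (downward +):
  clockwise couple 84.5 at a = 4: M₀a(2L − a)/(2EI) = 2704/EI
  point load 32 at a = 7: Pa²(3L − a)/(6EI) = 6011/EI
  point load 88.5 at a = 8: Pa²(3L − a)/(6EI) = 20768/EI
  δ_0 = 29483/EI
Flexibility coefficient — unit upward force at E: δ_{EE} = L³/(3EI) = 333.3/EI.
With EI = 55000 kN·m²: δ_0 = 0.53605 m and δ_{EE} = 0.006061 m/kN.
Compatibility — the spring shortens by R_E/k under the reaction it provides: δ_0 − R_E·δ_{EE} = R_E/k. With 1/k = 0.000118 m/kN, R_E = δ_0 / (δ_{EE} + 1/k) = 0.53605 / (0.006061 + 0.000118) = 86.76 kN.
Vertical equilibrium: R_D = ΣP − R_E = 120.5 − 86.76 = 33.74 kN.

R_D = 33.74 kN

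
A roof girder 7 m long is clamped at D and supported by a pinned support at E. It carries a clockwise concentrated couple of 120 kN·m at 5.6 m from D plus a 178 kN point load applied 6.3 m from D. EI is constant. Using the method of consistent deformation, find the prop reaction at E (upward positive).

Release the roller at E. Primary structure: cantilever fixed at D.
Free-end deflection of the primary structure under the applied loading (downward +):
  clockwise couple 120 at a = 5.6: M₀a(2L − a)/(2EI) = 2822/EI
  point load 178 at a = 6.3: Pa²(3L − a)/(6EI) = 17309/EI
  δ_0 = 20131/EI
Flexibility coefficient — unit upward force at E: δ_{EE} = L³/(3EI) = 114.3/EI.
Compatibility at E: δ_0 − R_E·δ_{EE} = 0, so R_E = 20131/114.3 = 176.1 kN.

R_E = 176.1 kN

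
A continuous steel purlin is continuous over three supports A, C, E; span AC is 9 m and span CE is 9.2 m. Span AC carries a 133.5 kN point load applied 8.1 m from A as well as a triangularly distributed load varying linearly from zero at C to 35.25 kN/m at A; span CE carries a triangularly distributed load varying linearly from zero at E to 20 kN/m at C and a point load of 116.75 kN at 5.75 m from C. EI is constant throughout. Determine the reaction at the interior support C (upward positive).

Release continuity at C by inserting a hinge; the redundant is the internal moment M_C. The primary structure is two simply-supported spans AC and CE.
Discontinuity in slope at C on the released structure — sum the simple-span end rotations:
  span AC: point load 133.5 at a = 8.1: Pab(L + a)/(6LEI) = 308.2/EI
  span AC: triangular load, peak 35.25: 7w₀L³/(360EI) = 499.7/EI
  span CE: triangular load, peak 20: w₀L³/(45EI) = 346.1/EI
  span CE: point load 116.75 at a = 5.75: Pab(L + b)/(6LEI) = 530.8/EI
  relative rotation θ_0 = (807.9 + 876.8)/EI = 1685/EI
A unit hogging moment at C produces rotation L₁/(3EI) + L₂/(3EI) = 6.067/EI.
Compatibility: M_C·(L₁+L₂)/(3EI) = θ_0, giving M_C = 277.7 kN·m (hogging).
Span AC, ΣM about A with M_C applied at C: R_C^{AC}·9 = 1557 + 277.7, so R_C^{AC} = 203.9 kN and R_A = 292.1 − 203.9 = 88.24 kN.
Span CE, ΣM about E: R_C^{CE}·9.2 = 967.1 + 277.7, so R_C^{CE} = 135.3 kN and R_E = 208.8 − 135.3 = 73.45 kN.
R_C = 203.9 + 135.3 = 339.2 kN.

R_C = 339.2 kN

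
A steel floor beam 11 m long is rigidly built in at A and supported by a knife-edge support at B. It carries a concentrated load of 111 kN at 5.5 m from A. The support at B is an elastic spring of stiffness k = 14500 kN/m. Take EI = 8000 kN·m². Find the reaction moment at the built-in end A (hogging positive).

Remove the prop at B; the released (primary) structure is a cantilever built in at A.
Downward deflection at the released point B due to the loads:
  point load 111 at a = 5.5: Pa²(3L − a)/(6EI) = 15390/EI
Flexibility coefficient — unit upward force at B: δ_{BB} = L³/(3EI) = 443.7/EI.
With EI = 8000 kN·m²: δ_0 = 1.9237 m and δ_{BB} = 0.055458 m/kN.
Compatibility — the spring shortens by R_B/k under the reaction it provides: δ_0 − R_B·δ_{BB} = R_B/k. With 1/k = 0.000069 m/kN, R_B = δ_0 / (δ_{BB} + 1/k) = 1.9237 / (0.055458 + 0.000069) = 34.64 kN.
Moment equilibrium about A: M_A = Σ(load moments about A) − R_B·L = 610.5 − 34.64×11 = 229.4 kN·m.

M_A = 229.4 kN·m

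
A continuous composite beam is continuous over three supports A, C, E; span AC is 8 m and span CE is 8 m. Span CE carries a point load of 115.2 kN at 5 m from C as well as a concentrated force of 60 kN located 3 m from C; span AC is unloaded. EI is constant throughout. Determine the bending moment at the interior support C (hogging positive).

Take M_C as the redundant. Released structure: two simple spans AC and CE with a hinge at C.
Rotations at C on the released spans (each span's end-slope, ×1/EI):
  span CE: point load 115.2 at a = 5: Pab(L + b)/(6LEI) = 396/EI
  span CE: point load 60 at a = 3: Pab(L + b)/(6LEI) = 243.8/EI
  relative rotation θ_0 = (0 + 639.8)/EI = 639.8/EI
A unit hogging moment at C produces rotation L₁/(3EI) + L₂/(3EI) = 5.333/EI.
Slope continuity at C: θ_0 = M_C·5.333/EI, so M_C = 639.8/5.333 = 120 kN·m (hogging).

M_C = 120 kN·m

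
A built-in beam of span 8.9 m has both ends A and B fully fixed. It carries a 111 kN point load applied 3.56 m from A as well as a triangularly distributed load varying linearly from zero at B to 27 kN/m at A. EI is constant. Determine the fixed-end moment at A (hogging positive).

Take the two fixed-end moments M_A, M_B as redundants; the released structure is the simple span AB.
End rotations of the released simple span under the applied load (×1/EI):
  at A: point load 111 at a = 3.56: Pab(L + b)/(6LEI) = 562.7/EI
  at B: point load 111 at a = 3.56: Pab(L + a)/(6LEI) = 492.4/EI
  at A: triangular load, peak 27: w₀L³/(45EI) = 423/EI
  at B: triangular load, peak 27: 7w₀L³/(360EI) = 370.1/EI
  θ_A0 = 985.7/EI,  θ_B0 = 862.5/EI
Flexibility coefficients: a unit moment at one end gives L/(3EI) there and L/(6EI) at the far end, so f₁₁ = f₂₂ = 2.967/EI and f₁₂ = f₂₁ = 1.483/EI.
Compatibility — zero rotation at each built-in end:
  2.967 M_A + 1.483 M_B = 985.7
  1.483 M_A + 2.967 M_B = 862.5
Solving the pair gives M_A = 249.2 kN·m and M_B = 166.1 kN·m (hogging).

M_A = 249.2 kN·m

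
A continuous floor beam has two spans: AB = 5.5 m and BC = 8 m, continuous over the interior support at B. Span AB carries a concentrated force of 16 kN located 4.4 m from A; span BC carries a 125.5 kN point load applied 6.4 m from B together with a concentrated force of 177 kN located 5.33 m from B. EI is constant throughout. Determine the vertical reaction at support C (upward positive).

R_C = 195 kN

Take M_B as the redundant. Released structure: two simple spans AB and BC with a hinge at B.
Discontinuity in slope at B on the released structure — sum the simple-span end rotations:
  span AB: point load 16 at a = 4.4: Pab(L + a)/(6LEI) = 23.23/EI
  span BC: point load 125.5 at a = 6.4: Pab(L + b)/(6LEI) = 257/EI
  span BC: point load 177 at a = 5.33: Pab(L + b)/(6LEI) = 559.9/EI
  relative rotation θ_0 = (23.23 + 817)/EI = 840.2/EI
A unit hogging moment at B produces rotation L₁/(3EI) + L₂/(3EI) = 4.5/EI.
Compatibility: M_B·(L₁+L₂)/(3EI) = θ_0, giving M_B = 186.7 kN·m (hogging).
Span BC, ΣM about C: R_B^{BC}·8 = 673.4 + 186.7, so R_B^{BC} = 107.5 kN and R_C = 302.5 − 107.5 = 195 kN.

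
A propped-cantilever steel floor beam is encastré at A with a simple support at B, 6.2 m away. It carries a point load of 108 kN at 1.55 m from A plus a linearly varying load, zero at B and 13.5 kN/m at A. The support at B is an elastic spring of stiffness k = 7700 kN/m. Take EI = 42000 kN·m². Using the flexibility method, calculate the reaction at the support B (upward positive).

Choose R_B as the redundant. The primary structure is the cantilever fixed at A.
Downward deflection at the released point B due to the loads:
  point load 108 at a = 1.55: Pa²(3L − a)/(6EI) = 737.3/EI
  triangular load, peak 13.5 at the fixed end: w₀L⁴/(30EI) = 664.9/EI
  δ_0 = 1402/EI
Tip deflection under a unit load at B: L³/(3EI) = 79.44/EI.
With EI = 42000 kN·m²: δ_0 = 0.033387 m and δ_{BB} = 0.001891 m/kN.
Compatibility — the spring shortens by R_B/k under the reaction it provides: δ_0 − R_B·δ_{BB} = R_B/k. With 1/k = 0.00013 m/kN, R_B = δ_0 / (δ_{BB} + 1/k) = 0.033387 / (0.001891 + 0.00013) = 16.52 kN.

R_B = 16.52 kN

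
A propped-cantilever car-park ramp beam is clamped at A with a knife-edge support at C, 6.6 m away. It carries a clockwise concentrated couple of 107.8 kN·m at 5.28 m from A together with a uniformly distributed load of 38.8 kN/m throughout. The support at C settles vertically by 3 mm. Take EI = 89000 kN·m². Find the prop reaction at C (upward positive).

Choose R_C as the redundant. The primary structure is the cantilever fixed at A.
Deflection at C on the released cantilever, summing each load's contribution:
  clockwise couple 107.8 at a = 5.28: M₀a(2L − a)/(2EI) = 2254/EI
  UDL 38.8: wL⁴/(8EI) = 9203/EI
  δ_0 = 11457/EI
Flexibility coefficient — unit upward force at C: δ_{CC} = L³/(3EI) = 95.83/EI.
With EI = 89000 kN·m²: δ_0 = 0.12873 m and δ_{CC} = 0.001077 m/kN.
Compatibility — the beam at C must follow the support down by 0.003 m: δ_0 − R_C·δ_{CC} = 0.003, so R_C = (0.12873 − 0.003)/0.001077 = 116.8 kN.

R_C = 116.8 kN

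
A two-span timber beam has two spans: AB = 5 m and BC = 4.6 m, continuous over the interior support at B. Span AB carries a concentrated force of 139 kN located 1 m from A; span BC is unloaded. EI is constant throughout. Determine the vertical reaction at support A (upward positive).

Insert a hinge at B; M_B is the redundant, and each span becomes simply supported.
Rotations at B on the released spans (each span's end-slope, ×1/EI):
  span AB: point load 139 at a = 1: Pab(L + a)/(6LEI) = 111.2/EI
  relative rotation θ_0 = (111.2 + 0)/EI = 111.2/EI
A unit hogging moment at B produces rotation L₁/(3EI) + L₂/(3EI) = 3.2/EI.
Slope continuity at B: θ_0 = M_B·3.2/EI, so M_B = 111.2/3.2 = 34.75 kN·m (hogging).
Span AB, ΣM about A with M_B applied at B: R_B^{AB}·5 = 139 + 34.75, so R_B^{AB} = 34.75 kN and R_A = 139 − 34.75 = 104.2 kN.

R_A = 104.2 kN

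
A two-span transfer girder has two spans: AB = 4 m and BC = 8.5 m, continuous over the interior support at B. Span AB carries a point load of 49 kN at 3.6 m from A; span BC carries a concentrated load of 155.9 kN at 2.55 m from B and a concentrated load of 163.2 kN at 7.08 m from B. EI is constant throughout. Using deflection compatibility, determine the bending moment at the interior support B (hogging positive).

Take M_B as the redundant. Released structure: two simple spans AB and BC with a hinge at B.
Discontinuity in slope at B on the released structure — sum the simple-span end rotations:
  span AB: point load 49 at a = 3.6: Pab(L + a)/(6LEI) = 22.34/EI
  span BC: point load 155.9 at a = 2.55: Pab(L + b)/(6LEI) = 670.2/EI
  span BC: point load 163.2 at a = 7.08: Pab(L + b)/(6LEI) = 319.1/EI
  relative rotation θ_0 = (22.34 + 989.3)/EI = 1012/EI
A unit hogging moment at B produces rotation L₁/(3EI) + L₂/(3EI) = 4.167/EI.
Slope continuity at B: θ_0 = M_B·4.167/EI, so M_B = 1012/4.167 = 242.8 kN·m (hogging).

M_B = 242.8 kN·m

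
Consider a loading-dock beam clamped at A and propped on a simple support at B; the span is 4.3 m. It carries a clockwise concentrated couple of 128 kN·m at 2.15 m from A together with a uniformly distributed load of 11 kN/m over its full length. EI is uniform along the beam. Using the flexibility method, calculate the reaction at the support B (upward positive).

R_B = 51.23 kN

Release the roller at B. Primary structure: cantilever fixed at A.
Primary-structure tip deflection at B by superposition:
  clockwise couple 128 at a = 2.15: M₀a(2L − a)/(2EI) = 887.5/EI
  UDL 11: wL⁴/(8EI) = 470.1/EI
  δ_0 = 1358/EI
Tip deflection under a unit load at B: L³/(3EI) = 26.5/EI.
Compatibility at B: δ_0 − R_B·δ_{BB} = 0, so R_B = 1358/26.5 = 51.23 kN.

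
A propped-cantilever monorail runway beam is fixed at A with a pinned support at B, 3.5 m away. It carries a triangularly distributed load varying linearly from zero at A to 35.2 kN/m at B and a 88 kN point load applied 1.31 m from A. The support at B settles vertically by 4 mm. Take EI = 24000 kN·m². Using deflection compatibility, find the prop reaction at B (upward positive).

R_B = 43.35 kN

Take the reaction at B as the redundant and release it; the primary structure is a cantilever fixed at A.
Free-end deflection of the primary structure under the applied loading (downward +):
  triangular load, peak 35.2 at the free end: 11w₀L⁴/(120EI) = 484.2/EI
  point load 88 at a = 1.31: Pa²(3L − a)/(6EI) = 231.3/EI
  δ_0 = 715.5/EI
Flexibility coefficient — unit upward force at B: δ_{BB} = L³/(3EI) = 14.29/EI.
With EI = 24000 kN·m²: δ_0 = 0.029813 m and δ_{BB} = 0.000595 m/kN.
Compatibility — the beam at B must follow the support down by 0.004 m: δ_0 − R_B·δ_{BB} = 0.004, so R_B = (0.029813 − 0.004)/0.000595 = 43.35 kN.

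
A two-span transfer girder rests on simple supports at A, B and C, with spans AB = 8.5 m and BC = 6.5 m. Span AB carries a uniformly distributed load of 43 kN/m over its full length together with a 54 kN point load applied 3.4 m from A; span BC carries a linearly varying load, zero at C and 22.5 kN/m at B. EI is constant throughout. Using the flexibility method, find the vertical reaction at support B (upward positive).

Release continuity at B by inserting a hinge; the redundant is the internal moment M_B. The primary structure is two simply-supported spans AB and BC.
End slopes at the hinge B, treating each span as simply supported:
  span AB: UDL 43: wL³/(24EI) = 1100/EI
  span AB: point load 54 at a = 3.4: Pab(L + a)/(6LEI) = 218.5/EI
  span BC: triangular load, peak 22.5: w₀L³/(45EI) = 137.3/EI
  relative rotation θ_0 = (1319 + 137.3)/EI = 1456/EI
A unit hogging moment at B produces rotation L₁/(3EI) + L₂/(3EI) = 5/EI.
Slope continuity at B: θ_0 = M_B·5/EI, so M_B = 1456/5 = 291.2 kN·m (hogging).
Span AB, ΣM about A with M_B applied at B: R_B^{AB}·8.5 = 1737 + 291.2, so R_B^{AB} = 238.6 kN and R_A = 419.5 − 238.6 = 180.9 kN.
Span BC, ΣM about C: R_B^{BC}·6.5 = 316.9 + 291.2, so R_B^{BC} = 93.55 kN and R_C = 73.12 − 93.55 = -20.43 kN.
R_B = 238.6 + 93.55 = 332.2 kN.

R_B = 332.2 kN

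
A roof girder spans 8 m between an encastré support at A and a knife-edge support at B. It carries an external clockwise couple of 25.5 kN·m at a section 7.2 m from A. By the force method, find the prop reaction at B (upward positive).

Take the reaction at B as the redundant and release it; the primary structure is a cantilever fixed at A.
Deflection at B on the released cantilever, summing each load's contribution:
  clockwise couple 25.5 at a = 7.2: M₀a(2L − a)/(2EI) = 807.8/EI
Flexibility coefficient — unit upward force at B: δ_{BB} = L³/(3EI) = 170.7/EI.
The prop prevents deflection at B: R_B = δ_0/δ_{BB} = 807.8/170.7 = 4.733 kN.

R_B = 4.733 kN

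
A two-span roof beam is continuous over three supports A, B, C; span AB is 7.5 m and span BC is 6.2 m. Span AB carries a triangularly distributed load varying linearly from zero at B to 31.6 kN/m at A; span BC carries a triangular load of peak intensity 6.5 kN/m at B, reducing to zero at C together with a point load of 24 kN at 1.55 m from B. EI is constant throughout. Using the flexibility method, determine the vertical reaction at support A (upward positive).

Release continuity at B by inserting a hinge; the redundant is the internal moment M_B. The primary structure is two simply-supported spans AB and BC.
End slopes at the hinge B, treating each span as simply supported:
  span AB: triangular load, peak 31.6: 7w₀L³/(360EI) = 259.2/EI
  span BC: triangular load, peak 6.5: w₀L³/(45EI) = 34.43/EI
  span BC: point load 24 at a = 1.55: Pab(L + b)/(6LEI) = 50.45/EI
  relative rotation θ_0 = (259.2 + 84.88)/EI = 344.1/EI
A unit hogging moment at B produces rotation L₁/(3EI) + L₂/(3EI) = 4.567/EI.
Compatibility: M_B·(L₁+L₂)/(3EI) = θ_0, giving M_B = 75.35 kN·m (hogging).
Span AB, ΣM about A with M_B applied at B: R_B^{AB}·7.5 = 296.2 + 75.35, so R_B^{AB} = 49.55 kN and R_A = 118.5 − 49.55 = 68.95 kN.

R_A = 68.95 kN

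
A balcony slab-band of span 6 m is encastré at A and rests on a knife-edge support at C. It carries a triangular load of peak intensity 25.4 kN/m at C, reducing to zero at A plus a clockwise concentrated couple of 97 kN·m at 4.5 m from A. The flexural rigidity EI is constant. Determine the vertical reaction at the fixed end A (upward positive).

Release the roller at C. Primary structure: cantilever fixed at A.
Primary-structure tip deflection at C by superposition:
  triangular load, peak 25.4 at the free end: 11w₀L⁴/(120EI) = 3018/EI
  clockwise couple 97 at a = 4.5: M₀a(2L − a)/(2EI) = 1637/EI
  δ_0 = 4654/EI
Tip deflection under a unit load at C: L³/(3EI) = 72/EI.
Compatibility at C: δ_0 − R_C·δ_{CC} = 0, so R_C = 4654/72 = 64.64 kN.
Vertical equilibrium: R_A = ΣP − R_C = 76.2 − 64.64 = 11.56 kN.

R_A = 11.56 kN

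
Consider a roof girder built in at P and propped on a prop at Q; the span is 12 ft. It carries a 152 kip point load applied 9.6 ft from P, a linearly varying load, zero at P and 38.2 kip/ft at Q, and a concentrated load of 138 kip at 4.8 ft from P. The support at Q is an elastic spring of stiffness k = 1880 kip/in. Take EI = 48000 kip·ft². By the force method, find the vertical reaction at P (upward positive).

R_P = 258.4 kip

Release the roller at Q. Primary structure: cantilever fixed at P.
Primary-structure tip deflection at Q by superposition:
  point load 152 at a = 9.6: Pa²(3L − a)/(6EI) = 61637/EI
  triangular load, peak 38.2 at the free end: 11w₀L⁴/(120EI) = 72611/EI
  point load 138 at a = 4.8: Pa²(3L − a)/(6EI) = 16534/EI
  δ_0 = 150781/EI
Flexibility coefficient — unit upward force at Q: δ_{QQ} = L³/(3EI) = 576/EI.
With EI = 48000 kip·ft²: δ_0 = 3.1413 ft and δ_{QQ} = 0.012 ft/kip.
Compatibility — the spring shortens by R_Q/k under the reaction it provides: δ_0 − R_Q·δ_{QQ} = R_Q/k. With 1/k = 1/(1880×12) ft/kip = 0.000044 ft/kip, R_Q = δ_0 / (δ_{QQ} + 1/k) = 3.1413 / (0.012 + 0.000044) = 260.8 kip.
Vertical equilibrium: R_P = ΣP − R_Q = 519.2 − 260.8 = 258.4 kip.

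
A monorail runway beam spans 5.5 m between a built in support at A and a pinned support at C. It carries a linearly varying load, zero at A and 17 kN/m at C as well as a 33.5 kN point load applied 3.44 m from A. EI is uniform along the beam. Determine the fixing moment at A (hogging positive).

Choose R_C as the redundant. The primary structure is the cantilever fixed at A.
Free-end deflection of the primary structure under the applied loading (downward +):
  triangular load, peak 17 at the free end: 11w₀L⁴/(120EI) = 1426/EI
  point load 33.5 at a = 3.44: Pa²(3L − a)/(6EI) = 862.9/EI
  δ_0 = 2289/EI
Tip deflection under a unit load at C: L³/(3EI) = 55.46/EI.
The prop prevents deflection at C: R_C = δ_0/δ_{CC} = 2289/55.46 = 41.27 kN.
Moment equilibrium about A: M_A = Σ(load moments about A) − R_C·L = 286.7 − 41.27×5.5 = 59.66 kN·m.

M_A = 59.66 kN·m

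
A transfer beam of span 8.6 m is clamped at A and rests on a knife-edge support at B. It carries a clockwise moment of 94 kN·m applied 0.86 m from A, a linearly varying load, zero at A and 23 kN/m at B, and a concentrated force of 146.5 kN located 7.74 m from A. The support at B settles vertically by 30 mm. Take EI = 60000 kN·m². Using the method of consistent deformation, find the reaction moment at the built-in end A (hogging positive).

Take the reaction at B as the redundant and release it; the primary structure is a cantilever fixed at A.
Free-end deflection of the primary structure under the applied loading (downward +):
  clockwise couple 94 at a = 0.86: M₀a(2L − a)/(2EI) = 660.5/EI
  triangular load, peak 23 at the free end: 11w₀L⁴/(120EI) = 11533/EI
  point load 146.5 at a = 7.74: Pa²(3L − a)/(6EI) = 26417/EI
  δ_0 = 38610/EI
Flexibility coefficient — unit upward force at B: δ_{BB} = L³/(3EI) = 212/EI.
With EI = 60000 kN·m²: δ_0 = 0.64351 m and δ_{BB} = 0.003534 m/kN.
Compatibility — the beam at B must follow the support down by 0.03 m: δ_0 − R_B·δ_{BB} = 0.03, so R_B = (0.64351 − 0.03)/0.003534 = 173.6 kN.
Moment equilibrium about A: M_A = Σ(load moments about A) − R_B·L = 1795 − 173.6×8.6 = 301.8 kN·m.

M_A = 301.8 kN·m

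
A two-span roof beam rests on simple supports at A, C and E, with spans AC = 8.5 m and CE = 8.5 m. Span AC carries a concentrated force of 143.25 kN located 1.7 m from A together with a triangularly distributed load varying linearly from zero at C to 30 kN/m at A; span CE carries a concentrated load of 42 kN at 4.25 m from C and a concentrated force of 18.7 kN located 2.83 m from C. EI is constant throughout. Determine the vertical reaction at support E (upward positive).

R_E = 7.244 kN

Take M_C as the redundant. Released structure: two simple spans AC and CE with a hinge at C.
Discontinuity in slope at C on the released structure — sum the simple-span end rotations:
  span AC: point load 143.25 at a = 1.7: Pab(L + a)/(6LEI) = 331.2/EI
  span AC: triangular load, peak 30: 7w₀L³/(360EI) = 358.2/EI
  span CE: point load 42 at a = 4.25: Pab(L + b)/(6LEI) = 189.7/EI
  span CE: point load 18.7 at a = 2.83: Pab(L + b)/(6LEI) = 83.37/EI
  relative rotation θ_0 = (689.4 + 273)/EI = 962.5/EI
A unit hogging moment at C produces rotation L₁/(3EI) + L₂/(3EI) = 5.667/EI.
Compatibility: M_C·(L₁+L₂)/(3EI) = θ_0, giving M_C = 169.8 kN·m (hogging).
Span CE, ΣM about E: R_C^{CE}·8.5 = 284.5 + 169.8, so R_C^{CE} = 53.46 kN and R_E = 60.7 − 53.46 = 7.244 kN.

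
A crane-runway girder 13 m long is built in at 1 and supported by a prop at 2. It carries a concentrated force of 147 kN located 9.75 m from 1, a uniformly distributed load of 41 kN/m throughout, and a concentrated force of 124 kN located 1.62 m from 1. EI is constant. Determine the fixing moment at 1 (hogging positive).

M_1 = 1255 kN·m

Take the reaction at 2 as the redundant and release it; the primary structure is a cantilever fixed at 1.
Downward deflection at the released point 2 due to the loads:
  point load 147 at a = 9.75: Pa²(3L − a)/(6EI) = 68124/EI
  UDL 41: wL⁴/(8EI) = 146375/EI
  point load 124 at a = 1.62: Pa²(3L − a)/(6EI) = 2027/EI
  δ_0 = 216527/EI
Flexibility coefficient — unit upward force at 2: δ_{22} = L³/(3EI) = 732.3/EI.
Compatibility at 2: δ_0 − R_2·δ_{22} = 0, so R_2 = 216527/732.3 = 295.7 kN.
Moment equilibrium about 1: M_1 = Σ(load moments about 1) − R_2·L = 5099 − 295.7×13 = 1255 kN·m.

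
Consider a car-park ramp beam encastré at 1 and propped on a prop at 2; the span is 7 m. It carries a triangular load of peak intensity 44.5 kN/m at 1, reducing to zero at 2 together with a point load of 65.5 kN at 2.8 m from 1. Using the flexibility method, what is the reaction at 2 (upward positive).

R_2 = 44.77 kN

Remove the prop at 2; the released (primary) structure is a cantilever built in at 1.
Free-end deflection of the primary structure under the applied loading (downward +):
  triangular load, peak 44.5 at the fixed end: w₀L⁴/(30EI) = 3561/EI
  point load 65.5 at a = 2.8: Pa²(3L − a)/(6EI) = 1558/EI
  δ_0 = 5119/EI
Tip deflection under a unit load at 2: L³/(3EI) = 114.3/EI.
The prop prevents deflection at 2: R_2 = δ_0/δ_{22} = 5119/114.3 = 44.77 kN.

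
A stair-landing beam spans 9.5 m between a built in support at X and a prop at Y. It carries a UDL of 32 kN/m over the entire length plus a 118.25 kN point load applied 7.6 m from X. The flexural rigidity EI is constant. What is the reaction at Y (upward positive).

Release the roller at Y. Primary structure: cantilever fixed at X.
Free-end deflection of the primary structure under the applied loading (downward +):
  UDL 32: wL⁴/(8EI) = 32580/EI
  point load 118.25 at a = 7.6: Pa²(3L − a)/(6EI) = 23792/EI
  δ_0 = 56372/EI
Flexibility coefficient — unit upward force at Y: δ_{YY} = L³/(3EI) = 285.8/EI.
The prop prevents deflection at Y: R_Y = δ_0/δ_{YY} = 56372/285.8 = 197.2 kN.

R_Y = 197.2 kN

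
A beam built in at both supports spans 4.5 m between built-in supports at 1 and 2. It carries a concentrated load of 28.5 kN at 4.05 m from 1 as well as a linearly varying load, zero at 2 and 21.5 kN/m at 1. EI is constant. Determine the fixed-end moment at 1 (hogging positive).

M_1 = 22.92 kN·m

Take the two fixed-end moments M_1, M_2 as redundants; the released structure is the simple span 12.
On the primary (simply-supported) span, the end slopes from the loading are:
  at 1: point load 28.5 at a = 4.05: Pab(L + b)/(6LEI) = 9.523/EI
  at 2: point load 28.5 at a = 4.05: Pab(L + a)/(6LEI) = 16.45/EI
  at 1: triangular load, peak 21.5: w₀L³/(45EI) = 43.54/EI
  at 2: triangular load, peak 21.5: 7w₀L³/(360EI) = 38.1/EI
  θ_10 = 53.06/EI,  θ_20 = 54.54/EI
Flexibility coefficients: a unit moment at one end gives L/(3EI) there and L/(6EI) at the far end, so f₁₁ = f₂₂ = 1.5/EI and f₁₂ = f₂₁ = 0.75/EI.
Compatibility — zero rotation at each built-in end:
  1.5 M_1 + 0.75 M_2 = 53.06
  0.75 M_1 + 1.5 M_2 = 54.54
Solving the pair gives M_1 = 22.92 kN·m and M_2 = 24.9 kN·m (hogging).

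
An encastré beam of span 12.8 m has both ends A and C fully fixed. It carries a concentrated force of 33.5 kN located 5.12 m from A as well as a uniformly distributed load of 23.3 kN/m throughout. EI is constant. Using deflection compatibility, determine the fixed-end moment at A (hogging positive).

M_A = 379.9 kN·m

Take the two fixed-end moments M_A, M_C as redundants; the released structure is the simple span AC.
End rotations of the released simple span under the applied load (×1/EI):
  at A: point load 33.5 at a = 5.12: Pab(L + b)/(6LEI) = 351.3/EI
  at C: point load 33.5 at a = 5.12: Pab(L + a)/(6LEI) = 307.4/EI
  at A: UDL 23.3: wL³/(24EI) = 2036/EI
  at C: UDL 23.3: wL³/(24EI) = 2036/EI
  θ_A0 = 2387/EI,  θ_C0 = 2343/EI
Flexibility coefficients: a unit moment at one end gives L/(3EI) there and L/(6EI) at the far end, so f₁₁ = f₂₂ = 4.267/EI and f₁₂ = f₂₁ = 2.133/EI.
Compatibility — zero rotation at each built-in end:
  4.267 M_A + 2.133 M_C = 2387
  2.133 M_A + 4.267 M_C = 2343
Solving the pair gives M_A = 379.9 kN·m and M_C = 359.3 kN·m (hogging).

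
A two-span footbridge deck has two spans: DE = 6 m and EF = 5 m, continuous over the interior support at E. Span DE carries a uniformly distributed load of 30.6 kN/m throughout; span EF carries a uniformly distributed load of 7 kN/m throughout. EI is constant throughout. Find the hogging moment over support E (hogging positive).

Take M_E as the redundant. Released structure: two simple spans DE and EF with a hinge at E.
End slopes at the hinge E, treating each span as simply supported:
  span DE: UDL 30.6: wL³/(24EI) = 275.4/EI
  span EF: UDL 7: wL³/(24EI) = 36.46/EI
  relative rotation θ_0 = (275.4 + 36.46)/EI = 311.9/EI
A unit hogging moment at E produces rotation L₁/(3EI) + L₂/(3EI) = 3.667/EI.
Slope continuity at E: θ_0 = M_E·3.667/EI, so M_E = 311.9/3.667 = 85.05 kN·m (hogging).

M_E = 85.05 kN·m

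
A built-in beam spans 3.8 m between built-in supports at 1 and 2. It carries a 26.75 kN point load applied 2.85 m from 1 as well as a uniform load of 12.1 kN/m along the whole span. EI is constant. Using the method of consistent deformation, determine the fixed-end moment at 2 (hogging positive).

Release both end moments; the primary structure is a simply-supported span 12 with redundants M_1 and M_2.
Simple-span end rotations at 1 and 2 under the given loads:
  at 1: point load 26.75 at a = 2.85: Pab(L + b)/(6LEI) = 15.09/EI
  at 2: point load 26.75 at a = 2.85: Pab(L + a)/(6LEI) = 21.12/EI
  at 1: UDL 12.1: wL³/(24EI) = 27.66/EI
  at 2: UDL 12.1: wL³/(24EI) = 27.66/EI
  θ_10 = 42.75/EI,  θ_20 = 48.79/EI
Flexibility coefficients: a unit moment at one end gives L/(3EI) there and L/(6EI) at the far end, so f₁₁ = f₂₂ = 1.267/EI and f₁₂ = f₂₁ = 0.6333/EI.
Compatibility — zero rotation at each built-in end:
  1.267 M_1 + 0.6333 M_2 = 42.75
  0.6333 M_1 + 1.267 M_2 = 48.79
Solving the pair gives M_1 = 19.33 kN·m and M_2 = 28.85 kN·m (hogging).

M_2 = 28.85 kN·m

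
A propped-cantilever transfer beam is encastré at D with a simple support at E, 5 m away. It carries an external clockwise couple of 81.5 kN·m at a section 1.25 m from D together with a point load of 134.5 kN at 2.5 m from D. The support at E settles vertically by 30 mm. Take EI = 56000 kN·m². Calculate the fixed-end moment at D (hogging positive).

Take the reaction at E as the redundant and release it; the primary structure is a cantilever fixed at D.
Deflection at E on the released cantilever, summing each load's contribution:
  clockwise couple 81.5 at a = 1.25: M₀a(2L − a)/(2EI) = 445.7/EI
  point load 134.5 at a = 2.5: Pa²(3L − a)/(6EI) = 1751/EI
  δ_0 = 2197/EI
Flexibility coefficient — unit upward force at E: δ_{EE} = L³/(3EI) = 41.67/EI.
With EI = 56000 kN·m²: δ_0 = 0.039232 m and δ_{EE} = 0.000744 m/kN.
Compatibility — the beam at E must follow the support down by 0.03 m: δ_0 − R_E·δ_{EE} = 0.03, so R_E = (0.039232 − 0.03)/0.000744 = 12.41 kN.
Moment equilibrium about D: M_D = Σ(load moments about D) − R_E·L = 417.8 − 12.41×5 = 355.7 kN·m.

M_D = 355.7 kN·m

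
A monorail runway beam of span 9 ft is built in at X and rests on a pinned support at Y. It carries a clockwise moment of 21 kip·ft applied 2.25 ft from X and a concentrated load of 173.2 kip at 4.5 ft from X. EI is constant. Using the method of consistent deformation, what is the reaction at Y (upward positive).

Release the roller at Y. Primary structure: cantilever fixed at X.
Deflection at Y on the released cantilever, summing each load's contribution:
  clockwise couple 21 at a = 2.25: M₀a(2L − a)/(2EI) = 372.1/EI
  point load 173.2 at a = 4.5: Pa²(3L − a)/(6EI) = 13152/EI
  δ_0 = 13524/EI
Flexibility coefficient — unit upward force at Y: δ_{YY} = L³/(3EI) = 243/EI.
The prop prevents deflection at Y: R_Y = δ_0/δ_{YY} = 13524/243 = 55.66 kip.

R_Y = 55.66 kip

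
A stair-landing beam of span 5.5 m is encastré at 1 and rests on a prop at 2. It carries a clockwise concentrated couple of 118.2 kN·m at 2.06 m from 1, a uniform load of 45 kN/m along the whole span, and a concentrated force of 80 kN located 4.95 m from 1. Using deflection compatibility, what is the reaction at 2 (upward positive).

R_2 = 180.5 kN

Choose R_2 as the redundant. The primary structure is the cantilever fixed at 1.
Free-end deflection of the primary structure under the applied loading (downward +):
  clockwise couple 118.2 at a = 2.06: M₀a(2L − a)/(2EI) = 1088/EI
  UDL 45: wL⁴/(8EI) = 5147/EI
  point load 80 at a = 4.95: Pa²(3L − a)/(6EI) = 3773/EI
  δ_0 = 10009/EI
Tip deflection under a unit load at 2: L³/(3EI) = 55.46/EI.
The prop prevents deflection at 2: R_2 = δ_0/δ_{22} = 10009/55.46 = 180.5 kN.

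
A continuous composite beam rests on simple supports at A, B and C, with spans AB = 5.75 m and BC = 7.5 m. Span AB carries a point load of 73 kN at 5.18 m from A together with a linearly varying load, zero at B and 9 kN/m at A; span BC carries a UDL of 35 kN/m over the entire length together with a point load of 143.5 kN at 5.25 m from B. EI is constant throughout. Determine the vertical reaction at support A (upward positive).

Release continuity at B by inserting a hinge; the redundant is the internal moment M_B. The primary structure is two simply-supported spans AB and BC.
End slopes at the hinge B, treating each span as simply supported:
  span AB: point load 73 at a = 5.18: Pab(L + a)/(6LEI) = 68.29/EI
  span AB: triangular load, peak 9: 7w₀L³/(360EI) = 33.27/EI
  span BC: UDL 35: wL³/(24EI) = 615.2/EI
  span BC: point load 143.5 at a = 5.25: Pab(L + b)/(6LEI) = 367.3/EI
  relative rotation θ_0 = (101.6 + 982.5)/EI = 1084/EI
A unit hogging moment at B produces rotation L₁/(3EI) + L₂/(3EI) = 4.417/EI.
Slope continuity at B: θ_0 = M_B·4.417/EI, so M_B = 1084/4.417 = 245.4 kN·m (hogging).
Span AB, ΣM about A with M_B applied at B: R_B^{AB}·5.75 = 427.7 + 245.4, so R_B^{AB} = 117.1 kN and R_A = 98.88 − 117.1 = -18.2 kN.

R_A = -18.2 kN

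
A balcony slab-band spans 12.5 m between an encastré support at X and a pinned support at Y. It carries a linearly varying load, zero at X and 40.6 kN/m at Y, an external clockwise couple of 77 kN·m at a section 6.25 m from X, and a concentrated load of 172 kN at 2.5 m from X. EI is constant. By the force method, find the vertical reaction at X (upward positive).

Take the reaction at Y as the redundant and release it; the primary structure is a cantilever fixed at X.
Primary-structure tip deflection at Y by superposition:
  triangular load, peak 40.6 at the free end: 11w₀L⁴/(120EI) = 90861/EI
  clockwise couple 77 at a = 6.25: M₀a(2L − a)/(2EI) = 4512/EI
  point load 172 at a = 2.5: Pa²(3L − a)/(6EI) = 6271/EI
  δ_0 = 101644/EI
Flexibility coefficient — unit upward force at Y: δ_{YY} = L³/(3EI) = 651/EI.
Compatibility at Y: δ_0 − R_Y·δ_{YY} = 0, so R_Y = 101644/651 = 156.1 kN.
Vertical equilibrium: R_X = ΣP − R_Y = 425.8 − 156.1 = 269.6 kN.

R_X = 269.6 kN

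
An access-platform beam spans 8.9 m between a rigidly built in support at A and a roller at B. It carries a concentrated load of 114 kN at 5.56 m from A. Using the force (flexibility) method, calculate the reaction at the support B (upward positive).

R_B = 52.84 kN

Take the reaction at B as the redundant and release it; the primary structure is a cantilever fixed at A.
Downward deflection at the released point B due to the loads:
  point load 114 at a = 5.56: Pa²(3L − a)/(6EI) = 12417/EI
Tip deflection under a unit load at B: L³/(3EI) = 235/EI.
The prop prevents deflection at B: R_B = δ_0/δ_{BB} = 12417/235 = 52.84 kN.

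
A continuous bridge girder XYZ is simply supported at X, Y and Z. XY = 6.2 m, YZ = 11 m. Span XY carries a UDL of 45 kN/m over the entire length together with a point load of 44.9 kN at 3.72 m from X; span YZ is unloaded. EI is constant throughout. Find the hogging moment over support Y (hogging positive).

Take M_Y as the redundant. Released structure: two simple spans XY and YZ with a hinge at Y.
Rotations at Y on the released spans (each span's end-slope, ×1/EI):
  span XY: UDL 45: wL³/(24EI) = 446.9/EI
  span XY: point load 44.9 at a = 3.72: Pab(L + a)/(6LEI) = 110.5/EI
  relative rotation θ_0 = (557.3 + 0)/EI = 557.3/EI
A unit hogging moment at Y produces rotation L₁/(3EI) + L₂/(3EI) = 5.733/EI.
Slope continuity at Y: θ_0 = M_Y·5.733/EI, so M_Y = 557.3/5.733 = 97.21 kN·m (hogging).

M_Y = 97.21 kN·m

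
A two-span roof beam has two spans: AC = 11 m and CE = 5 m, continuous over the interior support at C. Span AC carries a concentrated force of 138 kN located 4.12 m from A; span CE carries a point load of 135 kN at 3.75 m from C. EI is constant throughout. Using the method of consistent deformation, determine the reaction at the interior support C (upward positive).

Take M_C as the redundant. Released structure: two simple spans AC and CE with a hinge at C.
Rotations at C on the released spans (each span's end-slope, ×1/EI):
  span AC: point load 138 at a = 4.12: Pab(L + a)/(6LEI) = 896.1/EI
  span CE: point load 135 at a = 3.75: Pab(L + b)/(6LEI) = 131.8/EI
  relative rotation θ_0 = (896.1 + 131.8)/EI = 1028/EI
A unit hogging moment at C produces rotation L₁/(3EI) + L₂/(3EI) = 5.333/EI.
Compatibility: M_C·(L₁+L₂)/(3EI) = θ_0, giving M_C = 192.7 kN·m (hogging).
Span AC, ΣM about A with M_C applied at C: R_C^{AC}·11 = 568.6 + 192.7, so R_C^{AC} = 69.21 kN and R_A = 138 − 69.21 = 68.79 kN.
Span CE, ΣM about E: R_C^{CE}·5 = 168.8 + 192.7, so R_C^{CE} = 72.3 kN and R_E = 135 − 72.3 = 62.7 kN.
R_C = 69.21 + 72.3 = 141.5 kN.

R_C = 141.5 kN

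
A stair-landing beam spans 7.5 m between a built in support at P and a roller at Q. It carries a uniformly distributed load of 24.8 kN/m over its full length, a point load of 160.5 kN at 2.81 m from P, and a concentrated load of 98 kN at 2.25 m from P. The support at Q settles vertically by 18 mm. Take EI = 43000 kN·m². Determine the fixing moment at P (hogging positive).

M_P = 576 kN·m

Remove the prop at Q; the released (primary) structure is a cantilever built in at P.
Free-end deflection of the primary structure under the applied loading (downward +):
  UDL 24.8: wL⁴/(8EI) = 9809/EI
  point load 160.5 at a = 2.81: Pa²(3L − a)/(6EI) = 4159/EI
  point load 98 at a = 2.25: Pa²(3L − a)/(6EI) = 1674/EI
  δ_0 = 15642/EI
Tip deflection under a unit load at Q: L³/(3EI) = 140.6/EI.
With EI = 43000 kN·m²: δ_0 = 0.36377 m and δ_{QQ} = 0.00327 m/kN.
Compatibility — the beam at Q must follow the support down by 0.018 m: δ_0 − R_Q·δ_{QQ} = 0.018, so R_Q = (0.36377 − 0.018)/0.00327 = 105.7 kN.
Moment equilibrium about P: M_P = Σ(load moments about P) − R_Q·L = 1369 − 105.7×7.5 = 576 kN·m.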